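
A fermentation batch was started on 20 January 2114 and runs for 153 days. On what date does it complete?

June 22, 2114

Counting forward 153 days from January 20, 2114.
January has 31 days, so 31 − 20 = 11 days remain after January 20, 2114; 153 − 11 = 142 left.
February 2114 has 28 days (2114 is not a leap year): 142 − 28 = 114 left.
March 2114 has 31 days: 114 − 31 = 83 left.
April 2114 has 30 days: 83 − 30 = 53 left.
May 2114 has 31 days: 53 − 31 = 22 left.
22 days into June 2114 → June 22, 2114.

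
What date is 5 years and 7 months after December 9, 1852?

Advancing 5 years and 7 months from December 9, 1852.
+5 years → 1857; month 12 + 7 = 19, which is month 7 of year 1858 → July 1858.
Day 9 is valid in July, giving July 9, 1858.

July 9, 1858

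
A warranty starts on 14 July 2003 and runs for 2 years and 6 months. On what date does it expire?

Counting forward 2 years and 6 months from July 14, 2003.
+2 years → 2005; month 7 + 6 = 13, which is month 1 of year 2006 → January 2006.
Day 14 is valid in January, giving January 14, 2006.

January 14, 2006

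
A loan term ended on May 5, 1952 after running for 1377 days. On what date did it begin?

Counting back 1377 days from May 5, 1952.
Going back 5 days from May 5, 1952 reaches the end of the previous month; 1377 − 5 = 1372 left.
April 1952 has 30 days: 1372 − 30 = 1342 left.
March 1952 has 31 days: 1342 − 31 = 1311 left.
February 1952 has 29 days (1952 is a leap year): 1311 − 29 = 1282 left.
January 1952 has 31 days: 1282 − 31 = 1251 left.
December 1951 has 31 days: 1251 − 31 = 1220 left.
November 1951 has 30 days: 1220 − 30 = 1190 left.
October 1951 has 31 days: 1190 − 31 = 1159 left.
September 1951 has 30 days: 1159 − 30 = 1129 left.
August 1951 has 31 days: 1129 − 31 = 1098 left.
July 1951 has 31 days: 1098 − 31 = 1067 left.
June 1951 has 30 days: 1067 − 30 = 1037 left.
May 1951 has 31 days: 1037 − 31 = 1006 left.
April 1951 has 30 days: 1006 − 30 = 976 left.
March 1951 has 31 days: 976 − 31 = 945 left.
February 1951 has 28 days (1951 is not a leap year): 945 − 28 = 917 left.
January 1951 has 31 days: 917 − 31 = 886 left.
December 1950 has 31 days: 886 − 31 = 855 left.
November 1950 has 30 days: 855 − 30 = 825 left.
October 1950 has 31 days: 825 − 31 = 794 left.
September 1950 has 30 days: 794 − 30 = 764 left.
August 1950 has 31 days: 764 − 31 = 733 left.
July 1950 has 31 days: 733 − 31 = 702 left.
June 1950 has 30 days: 702 − 30 = 672 left.
May 1950 has 31 days: 672 − 31 = 641 left.
April 1950 has 30 days: 641 − 30 = 611 left.
March 1950 has 31 days: 611 − 31 = 580 left.
February 1950 has 28 days (1950 is not a leap year): 580 − 28 = 552 left.
January 1950 has 31 days: 552 − 31 = 521 left.
December 1949 has 31 days: 521 − 31 = 490 left.
November 1949 has 30 days: 490 − 30 = 460 left.
October 1949 has 31 days: 460 − 31 = 429 left.
September 1949 has 30 days: 429 − 30 = 399 left.
August 1949 has 31 days: 399 − 31 = 368 left.
July 1949 has 31 days: 368 − 31 = 337 left.
June 1949 has 30 days: 337 − 30 = 307 left.
May 1949 has 31 days: 307 − 31 = 276 left.
April 1949 has 30 days: 276 − 30 = 246 left.
March 1949 has 31 days: 246 − 31 = 215 left.
February 1949 has 28 days (1949 is not a leap year): 215 − 28 = 187 left.
January 1949 has 31 days: 187 − 31 = 156 left.
December 1948 has 31 days: 156 − 31 = 125 left.
November 1948 has 30 days: 125 − 30 = 95 left.
October 1948 has 31 days: 95 − 31 = 64 left.
September 1948 has 30 days: 64 − 30 = 34 left.
August 1948 has 31 days: 34 − 31 = 3 left.
July 1948 has 31 days; 31 − 3 = 28 → July 28, 1948.

July 28, 1948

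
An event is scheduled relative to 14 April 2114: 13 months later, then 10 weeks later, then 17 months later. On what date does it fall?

December 23, 2116

Adding 13 months from April 14, 2114:
month 4 + 13 = 17, which is month 5 of year 2115 → May 2115.
Day 14 is valid in May, giving May 14, 2115.
Adding 10 weeks (= 70 days) from May 14, 2115:
May has 31 days, so 31 − 14 = 17 days remain after May 14, 2115; 70 − 17 = 53 left.
June 2115 has 30 days: 53 − 30 = 23 left.
23 days into July 2115 → July 23, 2115.
Adding 17 months from July 23, 2115:
month 7 + 17 = 24, which is month 12 of year 2116 → December 2116.
Day 23 is valid in December, giving December 23, 2116.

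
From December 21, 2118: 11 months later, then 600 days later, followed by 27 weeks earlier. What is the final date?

Advancing 11 months from December 21, 2118:
month 12 + 11 = 23, which is month 11 of year 2119 → November 2119.
Day 21 is valid in November, giving November 21, 2119.
Counting forward 600 days from November 21, 2119:
November has 30 days, so 30 − 21 = 9 days remain after November 21, 2119; 600 − 9 = 591 left.
December 2119 has 31 days: 591 − 31 = 560 left.
January 2120 has 31 days: 560 − 31 = 529 left.
February 2120 has 29 days (2120 is a leap year): 529 − 29 = 500 left.
March 2120 has 31 days: 500 − 31 = 469 left.
April 2120 has 30 days: 469 − 30 = 439 left.
May 2120 has 31 days: 439 − 31 = 408 left.
June 2120 has 30 days: 408 − 30 = 378 left.
July 2120 has 31 days: 378 − 31 = 347 left.
August 2120 has 31 days: 347 − 31 = 316 left.
September 2120 has 30 days: 316 − 30 = 286 left.
October 2120 has 31 days: 286 − 31 = 255 left.
November 2120 has 30 days: 255 − 30 = 225 left.
December 2120 has 31 days: 225 − 31 = 194 left.
January 2121 has 31 days: 194 − 31 = 163 left.
February 2121 has 28 days (2121 is not a leap year): 163 − 28 = 135 left.
March 2121 has 31 days: 135 − 31 = 104 left.
April 2121 has 30 days: 104 − 30 = 74 left.
May 2121 has 31 days: 74 − 31 = 43 left.
June 2121 has 30 days: 43 − 30 = 13 left.
13 days into July 2121 → July 13, 2121.
Subtracting 27 weeks (= 189 days) from July 13, 2121:
Going back 13 days from July 13, 2121 reaches the end of the previous month; 189 − 13 = 176 left.
June 2121 has 30 days: 176 − 30 = 146 left.
May 2121 has 31 days: 146 − 31 = 115 left.
April 2121 has 30 days: 115 − 30 = 85 left.
March 2121 has 31 days: 85 − 31 = 54 left.
February 2121 has 28 days (2121 is not a leap year): 54 − 28 = 26 left.
January 2121 has 31 days; 31 − 26 = 5 → January 5, 2121.

January 5, 2121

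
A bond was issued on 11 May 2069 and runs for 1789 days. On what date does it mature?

April 4, 2074

Adding 1789 days from May 11, 2069.
May has 31 days, so 31 − 11 = 20 days remain after May 11, 2069; 1789 − 20 = 1769 left.
June 2069 has 30 days: 1769 − 30 = 1739 left.
July 2069 has 31 days: 1739 − 31 = 1708 left.
August 2069 has 31 days: 1708 − 31 = 1677 left.
September 2069 has 30 days: 1677 − 30 = 1647 left.
October 2069 has 31 days: 1647 − 31 = 1616 left.
November 2069 has 30 days: 1616 − 30 = 1586 left.
December 2069 has 31 days: 1586 − 31 = 1555 left.
January 2070 has 31 days: 1555 − 31 = 1524 left.
February 2070 has 28 days (2070 is not a leap year): 1524 − 28 = 1496 left.
March 2070 has 31 days: 1496 − 31 = 1465 left.
April 2070 has 30 days: 1465 − 30 = 1435 left.
May 2070 has 31 days: 1435 − 31 = 1404 left.
June 2070 has 30 days: 1404 − 30 = 1374 left.
July 2070 has 31 days: 1374 − 31 = 1343 left.
August 2070 has 31 days: 1343 − 31 = 1312 left.
September 2070 has 30 days: 1312 − 30 = 1282 left.
October 2070 has 31 days: 1282 − 31 = 1251 left.
November 2070 has 30 days: 1251 − 30 = 1221 left.
December 2070 has 31 days: 1221 − 31 = 1190 left.
January 2071 has 31 days: 1190 − 31 = 1159 left.
February 2071 has 28 days (2071 is not a leap year): 1159 − 28 = 1131 left.
March 2071 has 31 days: 1131 − 31 = 1100 left.
April 2071 has 30 days: 1100 − 30 = 1070 left.
May 2071 has 31 days: 1070 − 31 = 1039 left.
June 2071 has 30 days: 1039 − 30 = 1009 left.
July 2071 has 31 days: 1009 − 31 = 978 left.
August 2071 has 31 days: 978 − 31 = 947 left.
September 2071 has 30 days: 947 − 30 = 917 left.
October 2071 has 31 days: 917 − 31 = 886 left.
November 2071 has 30 days: 886 − 30 = 856 left.
December 2071 has 31 days: 856 − 31 = 825 left.
January 2072 has 31 days: 825 − 31 = 794 left.
February 2072 has 29 days (2072 is a leap year): 794 − 29 = 765 left.
March 2072 has 31 days: 765 − 31 = 734 left.
April 2072 has 30 days: 734 − 30 = 704 left.
May 2072 has 31 days: 704 − 31 = 673 left.
June 2072 has 30 days: 673 − 30 = 643 left.
July 2072 has 31 days: 643 − 31 = 612 left.
August 2072 has 31 days: 612 − 31 = 581 left.
September 2072 has 30 days: 581 − 30 = 551 left.
October 2072 has 31 days: 551 − 31 = 520 left.
November 2072 has 30 days: 520 − 30 = 490 left.
December 2072 has 31 days: 490 − 31 = 459 left.
January 2073 has 31 days: 459 − 31 = 428 left.
February 2073 has 28 days (2073 is not a leap year): 428 − 28 = 400 left.
March 2073 has 31 days: 400 − 31 = 369 left.
April 2073 has 30 days: 369 − 30 = 339 left.
May 2073 has 31 days: 339 − 31 = 308 left.
June 2073 has 30 days: 308 − 30 = 278 left.
July 2073 has 31 days: 278 − 31 = 247 left.
August 2073 has 31 days: 247 − 31 = 216 left.
September 2073 has 30 days: 216 − 30 = 186 left.
October 2073 has 31 days: 186 − 31 = 155 left.
November 2073 has 30 days: 155 − 30 = 125 left.
December 2073 has 31 days: 125 − 31 = 94 left.
January 2074 has 31 days: 94 − 31 = 63 left.
February 2074 has 28 days (2074 is not a leap year): 63 − 28 = 35 left.
March 2074 has 31 days: 35 − 31 = 4 left.
4 days into April 2074 → April 4, 2074.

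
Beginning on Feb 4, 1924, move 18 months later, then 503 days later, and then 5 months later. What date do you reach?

Advancing 18 months from February 4, 1924:
month 2 + 18 = 20, which is month 8 of year 1925 → August 1925.
Day 4 is valid in August, giving August 4, 1925.
Counting forward 503 days from August 4, 1925:
August has 31 days, so 31 − 4 = 27 days remain after August 4, 1925; 503 − 27 = 476 left.
September 1925 has 30 days: 476 − 30 = 446 left.
October 1925 has 31 days: 446 − 31 = 415 left.
November 1925 has 30 days: 415 − 30 = 385 left.
December 1925 has 31 days: 385 − 31 = 354 left.
January 1926 has 31 days: 354 − 31 = 323 left.
February 1926 has 28 days (1926 is not a leap year): 323 − 28 = 295 left.
March 1926 has 31 days: 295 − 31 = 264 left.
April 1926 has 30 days: 264 − 30 = 234 left.
May 1926 has 31 days: 234 − 31 = 203 left.
June 1926 has 30 days: 203 − 30 = 173 left.
July 1926 has 31 days: 173 − 31 = 142 left.
August 1926 has 31 days: 142 − 31 = 111 left.
September 1926 has 30 days: 111 − 30 = 81 left.
October 1926 has 31 days: 81 − 31 = 50 left.
November 1926 has 30 days: 50 − 30 = 20 left.
20 days into December 1926 → December 20, 1926.
Counting forward 5 months from December 20, 1926:
month 12 + 5 = 17, which is month 5 of year 1927 → May 1927.
Day 20 is valid in May, giving May 20, 1927.

May 20, 1927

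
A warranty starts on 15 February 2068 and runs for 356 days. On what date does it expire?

Counting forward 356 days from February 15, 2068.
February has 29 days, so 29 − 15 = 14 days remain after February 15, 2068; 356 − 14 = 342 left.
March 2068 has 31 days: 342 − 31 = 311 left.
April 2068 has 30 days: 311 − 30 = 281 left.
May 2068 has 31 days: 281 − 31 = 250 left.
June 2068 has 30 days: 250 − 30 = 220 left.
July 2068 has 31 days: 220 − 31 = 189 left.
August 2068 has 31 days: 189 − 31 = 158 left.
September 2068 has 30 days: 158 − 30 = 128 left.
October 2068 has 31 days: 128 − 31 = 97 left.
November 2068 has 30 days: 97 − 30 = 67 left.
December 2068 has 31 days: 67 − 31 = 36 left.
January 2069 has 31 days: 36 − 31 = 5 left.
5 days into February 2069 → February 5, 2069.

February 5, 2069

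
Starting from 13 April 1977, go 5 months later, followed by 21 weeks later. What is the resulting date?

February 7, 1978

Counting forward 5 months from April 13, 1977:
month 4 + 5 = 9 → September 1977.
Day 13 is valid in September, giving September 13, 1977.
Adding 21 weeks (= 147 days) from September 13, 1977:
September has 30 days, so 30 − 13 = 17 days remain after September 13, 1977; 147 − 17 = 130 left.
October 1977 has 31 days: 130 − 31 = 99 left.
November 1977 has 30 days: 99 − 30 = 69 left.
December 1977 has 31 days: 69 − 31 = 38 left.
January 1978 has 31 days: 38 − 31 = 7 left.
7 days into February 1978 → February 7, 1978.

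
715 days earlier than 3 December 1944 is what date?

Going back 715 days from December 3, 1944.
Going back 3 days from December 3, 1944 reaches the end of the previous month; 715 − 3 = 712 left.
November 1944 has 30 days: 712 − 30 = 682 left.
October 1944 has 31 days: 682 − 31 = 651 left.
September 1944 has 30 days: 651 − 30 = 621 left.
August 1944 has 31 days: 621 − 31 = 590 left.
July 1944 has 31 days: 590 − 31 = 559 left.
June 1944 has 30 days: 559 − 30 = 529 left.
May 1944 has 31 days: 529 − 31 = 498 left.
April 1944 has 30 days: 498 − 30 = 468 left.
March 1944 has 31 days: 468 − 31 = 437 left.
February 1944 has 29 days (1944 is a leap year): 437 − 29 = 408 left.
January 1944 has 31 days: 408 − 31 = 377 left.
December 1943 has 31 days: 377 − 31 = 346 left.
November 1943 has 30 days: 346 − 30 = 316 left.
October 1943 has 31 days: 316 − 31 = 285 left.
September 1943 has 30 days: 285 − 30 = 255 left.
August 1943 has 31 days: 255 − 31 = 224 left.
July 1943 has 31 days: 224 − 31 = 193 left.
June 1943 has 30 days: 193 − 30 = 163 left.
May 1943 has 31 days: 163 − 31 = 132 left.
April 1943 has 30 days: 132 − 30 = 102 left.
March 1943 has 31 days: 102 − 31 = 71 left.
February 1943 has 28 days (1943 is not a leap year): 71 − 28 = 43 left.
January 1943 has 31 days: 43 − 31 = 12 left.
December 1942 has 31 days; 31 − 12 = 19 → December 19, 1942.

December 19, 1942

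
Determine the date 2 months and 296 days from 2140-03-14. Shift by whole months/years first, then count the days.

Counting forward 2 months and 296 days from March 14, 2140: first the month/year part, then the days.
month 3 + 2 = 5 → May 2140.
Day 14 is valid in May, giving May 14, 2140.
Now add 296 days from May 14, 2140.
May has 31 days, so 31 − 14 = 17 days remain after May 14, 2140; 296 − 17 = 279 left.
June 2140 has 30 days: 279 − 30 = 249 left.
July 2140 has 31 days: 249 − 31 = 218 left.
August 2140 has 31 days: 218 − 31 = 187 left.
September 2140 has 30 days: 187 − 30 = 157 left.
October 2140 has 31 days: 157 − 31 = 126 left.
November 2140 has 30 days: 126 − 30 = 96 left.
December 2140 has 31 days: 96 − 31 = 65 left.
January 2141 has 31 days: 65 − 31 = 34 left.
February 2141 has 28 days (2141 is not a leap year): 34 − 28 = 6 left.
6 days into March 2141 → March 6, 2141.

March 6, 2141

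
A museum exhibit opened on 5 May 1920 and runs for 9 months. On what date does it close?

Adding 9 months from May 5, 1920.
month 5 + 9 = 14, which is month 2 of year 1921 → February 1921.
Day 5 is valid in February, giving February 5, 1921.

February 5, 1921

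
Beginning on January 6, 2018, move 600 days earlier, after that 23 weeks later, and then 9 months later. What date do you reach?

July 24, 2017

Going back 600 days from January 6, 2018:
Going back 6 days from January 6, 2018 reaches the end of the previous month; 600 − 6 = 594 left.
December 2017 has 31 days: 594 − 31 = 563 left.
November 2017 has 30 days: 563 − 30 = 533 left.
October 2017 has 31 days: 533 − 31 = 502 left.
September 2017 has 30 days: 502 − 30 = 472 left.
August 2017 has 31 days: 472 − 31 = 441 left.
July 2017 has 31 days: 441 − 31 = 410 left.
June 2017 has 30 days: 410 − 30 = 380 left.
May 2017 has 31 days: 380 − 31 = 349 left.
April 2017 has 30 days: 349 − 30 = 319 left.
March 2017 has 31 days: 319 − 31 = 288 left.
February 2017 has 28 days (2017 is not a leap year): 288 − 28 = 260 left.
January 2017 has 31 days: 260 − 31 = 229 left.
December 2016 has 31 days: 229 − 31 = 198 left.
November 2016 has 30 days: 198 − 30 = 168 left.
October 2016 has 31 days: 168 − 31 = 137 left.
September 2016 has 30 days: 137 − 30 = 107 left.
August 2016 has 31 days: 107 − 31 = 76 left.
July 2016 has 31 days: 76 − 31 = 45 left.
June 2016 has 30 days: 45 − 30 = 15 left.
May 2016 has 31 days; 31 − 15 = 16 → May 16, 2016.
Counting forward 23 weeks (= 161 days) from May 16, 2016:
May has 31 days, so 31 − 16 = 15 days remain after May 16, 2016; 161 − 15 = 146 left.
June 2016 has 30 days: 146 − 30 = 116 left.
July 2016 has 31 days: 116 − 31 = 85 left.
August 2016 has 31 days: 85 − 31 = 54 left.
September 2016 has 30 days: 54 − 30 = 24 left.
24 days into October 2016 → October 24, 2016.
Counting forward 9 months from October 24, 2016:
month 10 + 9 = 19, which is month 7 of year 2017 → July 2017.
Day 24 is valid in July, giving July 24, 2017.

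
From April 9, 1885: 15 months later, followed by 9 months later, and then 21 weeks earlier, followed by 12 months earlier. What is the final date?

Adding 15 months from April 9, 1885:
month 4 + 15 = 19, which is month 7 of year 1886 → July 1886.
Day 9 is valid in July, giving July 9, 1886.
Adding 9 months from July 9, 1886:
month 7 + 9 = 16, which is month 4 of year 1887 → April 1887.
Day 9 is valid in April, giving April 9, 1887.
Counting back 21 weeks (= 147 days) from April 9, 1887:
Going back 9 days from April 9, 1887 reaches the end of the previous month; 147 − 9 = 138 left.
March 1887 has 31 days: 138 − 31 = 107 left.
February 1887 has 28 days (1887 is not a leap year): 107 − 28 = 79 left.
January 1887 has 31 days: 79 − 31 = 48 left.
December 1886 has 31 days: 48 − 31 = 17 left.
November 1886 has 30 days; 30 − 17 = 13 → November 13, 1886.
Counting back 12 months from November 13, 1886:
month 11 − 12 = -1, which is month 11 of year 1885 → November 1885.
Day 13 is valid in November, giving November 13, 1885.

November 13, 1885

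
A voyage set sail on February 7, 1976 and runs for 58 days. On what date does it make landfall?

April 5, 1976

Advancing 58 days from February 7, 1976.
February has 29 days, so 29 − 7 = 22 days remain after February 7, 1976; 58 − 22 = 36 left.
March 1976 has 31 days: 36 − 31 = 5 left.
5 days into April 1976 → April 5, 1976.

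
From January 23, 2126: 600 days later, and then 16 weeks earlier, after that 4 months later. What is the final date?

September 26, 2127

Adding 600 days from January 23, 2126:
January has 31 days, so 31 − 23 = 8 days remain after January 23, 2126; 600 − 8 = 592 left.
February 2126 has 28 days (2126 is not a leap year): 592 − 28 = 564 left.
March 2126 has 31 days: 564 − 31 = 533 left.
April 2126 has 30 days: 533 − 30 = 503 left.
May 2126 has 31 days: 503 − 31 = 472 left.
June 2126 has 30 days: 472 − 30 = 442 left.
July 2126 has 31 days: 442 − 31 = 411 left.
August 2126 has 31 days: 411 − 31 = 380 left.
September 2126 has 30 days: 380 − 30 = 350 left.
October 2126 has 31 days: 350 − 31 = 319 left.
November 2126 has 30 days: 319 − 30 = 289 left.
December 2126 has 31 days: 289 − 31 = 258 left.
January 2127 has 31 days: 258 − 31 = 227 left.
February 2127 has 28 days (2127 is not a leap year): 227 − 28 = 199 left.
March 2127 has 31 days: 199 − 31 = 168 left.
April 2127 has 30 days: 168 − 30 = 138 left.
May 2127 has 31 days: 138 − 31 = 107 left.
June 2127 has 30 days: 107 − 30 = 77 left.
July 2127 has 31 days: 77 − 31 = 46 left.
August 2127 has 31 days: 46 − 31 = 15 left.
15 days into September 2127 → September 15, 2127.
Counting back 16 weeks (= 112 days) from September 15, 2127:
Going back 15 days from September 15, 2127 reaches the end of the previous month; 112 − 15 = 97 left.
August 2127 has 31 days: 97 − 31 = 66 left.
July 2127 has 31 days: 66 − 31 = 35 left.
June 2127 has 30 days: 35 − 30 = 5 left.
May 2127 has 31 days; 31 − 5 = 26 → May 26, 2127.
Advancing 4 months from May 26, 2127:
month 5 + 4 = 9 → September 2127.
Day 26 is valid in September, giving September 26, 2127.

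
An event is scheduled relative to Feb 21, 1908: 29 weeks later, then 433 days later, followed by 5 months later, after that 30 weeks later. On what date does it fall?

November 14, 1910

Counting forward 29 weeks (= 203 days) from February 21, 1908:
February has 29 days, so 29 − 21 = 8 days remain after February 21, 1908; 203 − 8 = 195 left.
March 1908 has 31 days: 195 − 31 = 164 left.
April 1908 has 30 days: 164 − 30 = 134 left.
May 1908 has 31 days: 134 − 31 = 103 left.
June 1908 has 30 days: 103 − 30 = 73 left.
July 1908 has 31 days: 73 − 31 = 42 left.
August 1908 has 31 days: 42 − 31 = 11 left.
11 days into September 1908 → September 11, 1908.
Adding 433 days from September 11, 1908:
September has 30 days, so 30 − 11 = 19 days remain after September 11, 1908; 433 − 19 = 414 left.
October 1908 has 31 days: 414 − 31 = 383 left.
November 1908 has 30 days: 383 − 30 = 353 left.
December 1908 has 31 days: 353 − 31 = 322 left.
January 1909 has 31 days: 322 − 31 = 291 left.
February 1909 has 28 days (1909 is not a leap year): 291 − 28 = 263 left.
March 1909 has 31 days: 263 − 31 = 232 left.
April 1909 has 30 days: 232 − 30 = 202 left.
May 1909 has 31 days: 202 − 31 = 171 left.
June 1909 has 30 days: 171 − 30 = 141 left.
July 1909 has 31 days: 141 − 31 = 110 left.
August 1909 has 31 days: 110 − 31 = 79 left.
September 1909 has 30 days: 79 − 30 = 49 left.
October 1909 has 31 days: 49 − 31 = 18 left.
18 days into November 1909 → November 18, 1909.
Adding 5 months from November 18, 1909:
month 11 + 5 = 16, which is month 4 of year 1910 → April 1910.
Day 18 is valid in April, giving April 18, 1910.
Advancing 30 weeks (= 210 days) from April 18, 1910:
April has 30 days, so 30 − 18 = 12 days remain after April 18, 1910; 210 − 12 = 198 left.
May 1910 has 31 days: 198 − 31 = 167 left.
June 1910 has 30 days: 167 − 30 = 137 left.
July 1910 has 31 days: 137 − 31 = 106 left.
August 1910 has 31 days: 106 − 31 = 75 left.
September 1910 has 30 days: 75 − 30 = 45 left.
October 1910 has 31 days: 45 − 31 = 14 left.
14 days into November 1910 → November 14, 1910.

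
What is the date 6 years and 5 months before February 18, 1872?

Subtracting 6 years and 5 months from February 18, 1872.
-6 years → 1866; month 2 − 5 = -3, which is month 9 of year 1865 → September 1865.
Day 18 is valid in September, giving September 18, 1865.

September 18, 1865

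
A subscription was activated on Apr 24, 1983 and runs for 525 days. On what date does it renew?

Advancing 525 days from April 24, 1983.
April has 30 days, so 30 − 24 = 6 days remain after April 24, 1983; 525 − 6 = 519 left.
May 1983 has 31 days: 519 − 31 = 488 left.
June 1983 has 30 days: 488 − 30 = 458 left.
July 1983 has 31 days: 458 − 31 = 427 left.
August 1983 has 31 days: 427 − 31 = 396 left.
September 1983 has 30 days: 396 − 30 = 366 left.
October 1983 has 31 days: 366 − 31 = 335 left.
November 1983 has 30 days: 335 − 30 = 305 left.
December 1983 has 31 days: 305 − 31 = 274 left.
January 1984 has 31 days: 274 − 31 = 243 left.
February 1984 has 29 days (1984 is a leap year): 243 − 29 = 214 left.
March 1984 has 31 days: 214 − 31 = 183 left.
April 1984 has 30 days: 183 − 30 = 153 left.
May 1984 has 31 days: 153 − 31 = 122 left.
June 1984 has 30 days: 122 − 30 = 92 left.
July 1984 has 31 days: 92 − 31 = 61 left.
August 1984 has 31 days: 61 − 31 = 30 left.
30 days into September 1984 → September 30, 1984.

September 30, 1984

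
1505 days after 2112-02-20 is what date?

Advancing 1505 days from February 20, 2112.
February has 29 days, so 29 − 20 = 9 days remain after February 20, 2112; 1505 − 9 = 1496 left.
March 2112 has 31 days: 1496 − 31 = 1465 left.
April 2112 has 30 days: 1465 − 30 = 1435 left.
May 2112 has 31 days: 1435 − 31 = 1404 left.
June 2112 has 30 days: 1404 − 30 = 1374 left.
July 2112 has 31 days: 1374 − 31 = 1343 left.
August 2112 has 31 days: 1343 − 31 = 1312 left.
September 2112 has 30 days: 1312 − 30 = 1282 left.
October 2112 has 31 days: 1282 − 31 = 1251 left.
November 2112 has 30 days: 1251 − 30 = 1221 left.
December 2112 has 31 days: 1221 − 31 = 1190 left.
January 2113 has 31 days: 1190 − 31 = 1159 left.
February 2113 has 28 days (2113 is not a leap year): 1159 − 28 = 1131 left.
March 2113 has 31 days: 1131 − 31 = 1100 left.
April 2113 has 30 days: 1100 − 30 = 1070 left.
May 2113 has 31 days: 1070 − 31 = 1039 left.
June 2113 has 30 days: 1039 − 30 = 1009 left.
July 2113 has 31 days: 1009 − 31 = 978 left.
August 2113 has 31 days: 978 − 31 = 947 left.
September 2113 has 30 days: 947 − 30 = 917 left.
October 2113 has 31 days: 917 − 31 = 886 left.
November 2113 has 30 days: 886 − 30 = 856 left.
December 2113 has 31 days: 856 − 31 = 825 left.
January 2114 has 31 days: 825 − 31 = 794 left.
February 2114 has 28 days (2114 is not a leap year): 794 − 28 = 766 left.
March 2114 has 31 days: 766 − 31 = 735 left.
April 2114 has 30 days: 735 − 30 = 705 left.
May 2114 has 31 days: 705 − 31 = 674 left.
June 2114 has 30 days: 674 − 30 = 644 left.
July 2114 has 31 days: 644 − 31 = 613 left.
August 2114 has 31 days: 613 − 31 = 582 left.
September 2114 has 30 days: 582 − 30 = 552 left.
October 2114 has 31 days: 552 − 31 = 521 left.
November 2114 has 30 days: 521 − 30 = 491 left.
December 2114 has 31 days: 491 − 31 = 460 left.
January 2115 has 31 days: 460 − 31 = 429 left.
February 2115 has 28 days (2115 is not a leap year): 429 − 28 = 401 left.
March 2115 has 31 days: 401 − 31 = 370 left.
April 2115 has 30 days: 370 − 30 = 340 left.
May 2115 has 31 days: 340 − 31 = 309 left.
June 2115 has 30 days: 309 − 30 = 279 left.
July 2115 has 31 days: 279 − 31 = 248 left.
August 2115 has 31 days: 248 − 31 = 217 left.
September 2115 has 30 days: 217 − 30 = 187 left.
October 2115 has 31 days: 187 − 31 = 156 left.
November 2115 has 30 days: 156 − 30 = 126 left.
December 2115 has 31 days: 126 − 31 = 95 left.
January 2116 has 31 days: 95 − 31 = 64 left.
February 2116 has 29 days (2116 is a leap year): 64 − 29 = 35 left.
March 2116 has 31 days: 35 − 31 = 4 left.
4 days into April 2116 → April 4, 2116.

April 4, 2116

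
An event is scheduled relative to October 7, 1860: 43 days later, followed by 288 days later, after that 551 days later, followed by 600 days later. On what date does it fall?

October 28, 1864

Adding 43 days from October 7, 1860:
October has 31 days, so 31 − 7 = 24 days remain after October 7, 1860; 43 − 24 = 19 left.
19 days into November 1860 → November 19, 1860.
Advancing 288 days from November 19, 1860:
November has 30 days, so 30 − 19 = 11 days remain after November 19, 1860; 288 − 11 = 277 left.
December 1860 has 31 days: 277 − 31 = 246 left.
January 1861 has 31 days: 246 − 31 = 215 left.
February 1861 has 28 days (1861 is not a leap year): 215 − 28 = 187 left.
March 1861 has 31 days: 187 − 31 = 156 left.
April 1861 has 30 days: 156 − 30 = 126 left.
May 1861 has 31 days: 126 − 31 = 95 left.
June 1861 has 30 days: 95 − 30 = 65 left.
July 1861 has 31 days: 65 − 31 = 34 left.
August 1861 has 31 days: 34 − 31 = 3 left.
3 days into September 1861 → September 3, 1861.
Advancing 551 days from September 3, 1861:
September has 30 days, so 30 − 3 = 27 days remain after September 3, 1861; 551 − 27 = 524 left.
October 1861 has 31 days: 524 − 31 = 493 left.
November 1861 has 30 days: 493 − 30 = 463 left.
December 1861 has 31 days: 463 − 31 = 432 left.
January 1862 has 31 days: 432 − 31 = 401 left.
February 1862 has 28 days (1862 is not a leap year): 401 − 28 = 373 left.
March 1862 has 31 days: 373 − 31 = 342 left.
April 1862 has 30 days: 342 − 30 = 312 left.
May 1862 has 31 days: 312 − 31 = 281 left.
June 1862 has 30 days: 281 − 30 = 251 left.
July 1862 has 31 days: 251 − 31 = 220 left.
August 1862 has 31 days: 220 − 31 = 189 left.
September 1862 has 30 days: 189 − 30 = 159 left.
October 1862 has 31 days: 159 − 31 = 128 left.
November 1862 has 30 days: 128 − 30 = 98 left.
December 1862 has 31 days: 98 − 31 = 67 left.
January 1863 has 31 days: 67 − 31 = 36 left.
February 1863 has 28 days (1863 is not a leap year): 36 − 28 = 8 left.
8 days into March 1863 → March 8, 1863.
Advancing 600 days from March 8, 1863:
March has 31 days, so 31 − 8 = 23 days remain after March 8, 1863; 600 − 23 = 577 left.
April 1863 has 30 days: 577 − 30 = 547 left.
May 1863 has 31 days: 547 − 31 = 516 left.
June 1863 has 30 days: 516 − 30 = 486 left.
July 1863 has 31 days: 486 − 31 = 455 left.
August 1863 has 31 days: 455 − 31 = 424 left.
September 1863 has 30 days: 424 − 30 = 394 left.
October 1863 has 31 days: 394 − 31 = 363 left.
November 1863 has 30 days: 363 − 30 = 333 left.
December 1863 has 31 days: 333 − 31 = 302 left.
January 1864 has 31 days: 302 − 31 = 271 left.
February 1864 has 29 days (1864 is a leap year): 271 − 29 = 242 left.
March 1864 has 31 days: 242 − 31 = 211 left.
April 1864 has 30 days: 211 − 30 = 181 left.
May 1864 has 31 days: 181 − 31 = 150 left.
June 1864 has 30 days: 150 − 30 = 120 left.
July 1864 has 31 days: 120 − 31 = 89 left.
August 1864 has 31 days: 89 − 31 = 58 left.
September 1864 has 30 days: 58 − 30 = 28 left.
28 days into October 1864 → October 28, 1864.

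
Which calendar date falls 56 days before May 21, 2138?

March 26, 2138

Subtracting 56 days from May 21, 2138.
Going back 21 days from May 21, 2138 reaches the end of the previous month; 56 − 21 = 35 left.
April 2138 has 30 days: 35 − 30 = 5 left.
March 2138 has 31 days; 31 − 5 = 26 → March 26, 2138.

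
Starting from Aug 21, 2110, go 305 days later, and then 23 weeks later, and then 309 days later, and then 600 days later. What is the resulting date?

Advancing 305 days from August 21, 2110:
August has 31 days, so 31 − 21 = 10 days remain after August 21, 2110; 305 − 10 = 295 left.
September 2110 has 30 days: 295 − 30 = 265 left.
October 2110 has 31 days: 265 − 31 = 234 left.
November 2110 has 30 days: 234 − 30 = 204 left.
December 2110 has 31 days: 204 − 31 = 173 left.
January 2111 has 31 days: 173 − 31 = 142 left.
February 2111 has 28 days (2111 is not a leap year): 142 − 28 = 114 left.
March 2111 has 31 days: 114 − 31 = 83 left.
April 2111 has 30 days: 83 − 30 = 53 left.
May 2111 has 31 days: 53 − 31 = 22 left.
22 days into June 2111 → June 22, 2111.
Counting forward 23 weeks (= 161 days) from June 22, 2111:
June has 30 days, so 30 − 22 = 8 days remain after June 22, 2111; 161 − 8 = 153 left.
July 2111 has 31 days: 153 − 31 = 122 left.
August 2111 has 31 days: 122 − 31 = 91 left.
September 2111 has 30 days: 91 − 30 = 61 left.
October 2111 has 31 days: 61 − 31 = 30 left.
30 days into November 2111 → November 30, 2111.
Counting forward 309 days from November 30, 2111:
November has 30 days, so 30 − 30 = 0 days remain after November 30, 2111; 309 − 0 = 309 left.
December 2111 has 31 days: 309 − 31 = 278 left.
January 2112 has 31 days: 278 − 31 = 247 left.
February 2112 has 29 days (2112 is a leap year): 247 − 29 = 218 left.
March 2112 has 31 days: 218 − 31 = 187 left.
April 2112 has 30 days: 187 − 30 = 157 left.
May 2112 has 31 days: 157 − 31 = 126 left.
June 2112 has 30 days: 126 − 30 = 96 left.
July 2112 has 31 days: 96 − 31 = 65 left.
August 2112 has 31 days: 65 − 31 = 34 left.
September 2112 has 30 days: 34 − 30 = 4 left.
4 days into October 2112 → October 4, 2112.
Advancing 600 days from October 4, 2112:
October has 31 days, so 31 − 4 = 27 days remain after October 4, 2112; 600 − 27 = 573 left.
November 2112 has 30 days: 573 − 30 = 543 left.
December 2112 has 31 days: 543 − 31 = 512 left.
January 2113 has 31 days: 512 − 31 = 481 left.
February 2113 has 28 days (2113 is not a leap year): 481 − 28 = 453 left.
March 2113 has 31 days: 453 − 31 = 422 left.
April 2113 has 30 days: 422 − 30 = 392 left.
May 2113 has 31 days: 392 − 31 = 361 left.
June 2113 has 30 days: 361 − 30 = 331 left.
July 2113 has 31 days: 331 − 31 = 300 left.
August 2113 has 31 days: 300 − 31 = 269 left.
September 2113 has 30 days: 269 − 30 = 239 left.
October 2113 has 31 days: 239 − 31 = 208 left.
November 2113 has 30 days: 208 − 30 = 178 left.
December 2113 has 31 days: 178 − 31 = 147 left.
January 2114 has 31 days: 147 − 31 = 116 left.
February 2114 has 28 days (2114 is not a leap year): 116 − 28 = 88 left.
March 2114 has 31 days: 88 − 31 = 57 left.
April 2114 has 30 days: 57 − 30 = 27 left.
27 days into May 2114 → May 27, 2114.

May 27, 2114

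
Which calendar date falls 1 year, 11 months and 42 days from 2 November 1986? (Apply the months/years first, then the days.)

Counting forward 1 year, 11 months and 42 days from November 2, 1986: first the month/year part, then the days.
+1 year → 1987; month 11 + 11 = 22, which is month 10 of year 1988 → October 1988.
Day 2 is valid in October, giving October 2, 1988.
Now add 42 days from October 2, 1988.
October has 31 days, so 31 − 2 = 29 days remain after October 2, 1988; 42 − 29 = 13 left.
13 days into November 1988 → November 13, 1988.

November 13, 1988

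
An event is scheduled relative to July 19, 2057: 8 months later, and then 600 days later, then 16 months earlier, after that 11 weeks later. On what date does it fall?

September 24, 2058

Counting forward 8 months from July 19, 2057:
month 7 + 8 = 15, which is month 3 of year 2058 → March 2058.
Day 19 is valid in March, giving March 19, 2058.
Counting forward 600 days from March 19, 2058:
March has 31 days, so 31 − 19 = 12 days remain after March 19, 2058; 600 − 12 = 588 left.
April 2058 has 30 days: 588 − 30 = 558 left.
May 2058 has 31 days: 558 − 31 = 527 left.
June 2058 has 30 days: 527 − 30 = 497 left.
July 2058 has 31 days: 497 − 31 = 466 left.
August 2058 has 31 days: 466 − 31 = 435 left.
September 2058 has 30 days: 435 − 30 = 405 left.
October 2058 has 31 days: 405 − 31 = 374 left.
November 2058 has 30 days: 374 − 30 = 344 left.
December 2058 has 31 days: 344 − 31 = 313 left.
January 2059 has 31 days: 313 − 31 = 282 left.
February 2059 has 28 days (2059 is not a leap year): 282 − 28 = 254 left.
March 2059 has 31 days: 254 − 31 = 223 left.
April 2059 has 30 days: 223 − 30 = 193 left.
May 2059 has 31 days: 193 − 31 = 162 left.
June 2059 has 30 days: 162 − 30 = 132 left.
July 2059 has 31 days: 132 − 31 = 101 left.
August 2059 has 31 days: 101 − 31 = 70 left.
September 2059 has 30 days: 70 − 30 = 40 left.
October 2059 has 31 days: 40 − 31 = 9 left.
9 days into November 2059 → November 9, 2059.
Going back 16 months from November 9, 2059:
month 11 − 16 = -5, which is month 7 of year 2058 → July 2058.
Day 9 is valid in July, giving July 9, 2058.
Counting forward 11 weeks (= 77 days) from July 9, 2058:
July has 31 days, so 31 − 9 = 22 days remain after July 9, 2058; 77 − 22 = 55 left.
August 2058 has 31 days: 55 − 31 = 24 left.
24 days into September 2058 → September 24, 2058.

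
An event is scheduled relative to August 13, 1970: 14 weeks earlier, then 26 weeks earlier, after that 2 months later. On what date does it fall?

Subtracting 14 weeks (= 98 days) from August 13, 1970:
Going back 13 days from August 13, 1970 reaches the end of the previous month; 98 − 13 = 85 left.
July 1970 has 31 days: 85 − 31 = 54 left.
June 1970 has 30 days: 54 − 30 = 24 left.
May 1970 has 31 days; 31 − 24 = 7 → May 7, 1970.
Subtracting 26 weeks (= 182 days) from May 7, 1970:
Going back 7 days from May 7, 1970 reaches the end of the previous month; 182 − 7 = 175 left.
April 1970 has 30 days: 175 − 30 = 145 left.
March 1970 has 31 days: 145 − 31 = 114 left.
February 1970 has 28 days (1970 is not a leap year): 114 − 28 = 86 left.
January 1970 has 31 days: 86 − 31 = 55 left.
December 1969 has 31 days: 55 − 31 = 24 left.
November 1969 has 30 days; 30 − 24 = 6 → November 6, 1969.
Advancing 2 months from November 6, 1969:
month 11 + 2 = 13, which is month 1 of year 1970 → January 1970.
Day 6 is valid in January, giving January 6, 1970.

January 6, 1970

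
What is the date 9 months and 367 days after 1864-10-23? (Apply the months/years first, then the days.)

July 25, 1866

Advancing 9 months and 367 days from October 23, 1864: first the month/year part, then the days.
month 10 + 9 = 19, which is month 7 of year 1865 → July 1865.
Day 23 is valid in July, giving July 23, 1865.
Now add 367 days from July 23, 1865.
July has 31 days, so 31 − 23 = 8 days remain after July 23, 1865; 367 − 8 = 359 left.
August 1865 has 31 days: 359 − 31 = 328 left.
September 1865 has 30 days: 328 − 30 = 298 left.
October 1865 has 31 days: 298 − 31 = 267 left.
November 1865 has 30 days: 267 − 30 = 237 left.
December 1865 has 31 days: 237 − 31 = 206 left.
January 1866 has 31 days: 206 − 31 = 175 left.
February 1866 has 28 days (1866 is not a leap year): 175 − 28 = 147 left.
March 1866 has 31 days: 147 − 31 = 116 left.
April 1866 has 30 days: 116 − 30 = 86 left.
May 1866 has 31 days: 86 − 31 = 55 left.
June 1866 has 30 days: 55 − 30 = 25 left.
25 days into July 1866 → July 25, 1866.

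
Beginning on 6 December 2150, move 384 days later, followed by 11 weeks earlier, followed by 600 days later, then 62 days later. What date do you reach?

Adding 384 days from December 6, 2150:
December has 31 days, so 31 − 6 = 25 days remain after December 6, 2150; 384 − 25 = 359 left.
January 2151 has 31 days: 359 − 31 = 328 left.
February 2151 has 28 days (2151 is not a leap year): 328 − 28 = 300 left.
March 2151 has 31 days: 300 − 31 = 269 left.
April 2151 has 30 days: 269 − 30 = 239 left.
May 2151 has 31 days: 239 − 31 = 208 left.
June 2151 has 30 days: 208 − 30 = 178 left.
July 2151 has 31 days: 178 − 31 = 147 left.
August 2151 has 31 days: 147 − 31 = 116 left.
September 2151 has 30 days: 116 − 30 = 86 left.
October 2151 has 31 days: 86 − 31 = 55 left.
November 2151 has 30 days: 55 − 30 = 25 left.
25 days into December 2151 → December 25, 2151.
Going back 11 weeks (= 77 days) from December 25, 2151:
Going back 25 days from December 25, 2151 reaches the end of the previous month; 77 − 25 = 52 left.
November 2151 has 30 days: 52 − 30 = 22 left.
October 2151 has 31 days; 31 − 22 = 9 → October 9, 2151.
Advancing 600 days from October 9, 2151:
October has 31 days, so 31 − 9 = 22 days remain after October 9, 2151; 600 − 22 = 578 left.
November 2151 has 30 days: 578 − 30 = 548 left.
December 2151 has 31 days: 548 − 31 = 517 left.
January 2152 has 31 days: 517 − 31 = 486 left.
February 2152 has 29 days (2152 is a leap year): 486 − 29 = 457 left.
March 2152 has 31 days: 457 − 31 = 426 left.
April 2152 has 30 days: 426 − 30 = 396 left.
May 2152 has 31 days: 396 − 31 = 365 left.
June 2152 has 30 days: 365 − 30 = 335 left.
July 2152 has 31 days: 335 − 31 = 304 left.
August 2152 has 31 days: 304 − 31 = 273 left.
September 2152 has 30 days: 273 − 30 = 243 left.
October 2152 has 31 days: 243 − 31 = 212 left.
November 2152 has 30 days: 212 − 30 = 182 left.
December 2152 has 31 days: 182 − 31 = 151 left.
January 2153 has 31 days: 151 − 31 = 120 left.
February 2153 has 28 days (2153 is not a leap year): 120 − 28 = 92 left.
March 2153 has 31 days: 92 − 31 = 61 left.
April 2153 has 30 days: 61 − 30 = 31 left.
31 days into May 2153 → May 31, 2153.
Advancing 62 days from May 31, 2153:
May has 31 days, so 31 − 31 = 0 days remain after May 31, 2153; 62 − 0 = 62 left.
June 2153 has 30 days: 62 − 30 = 32 left.
July 2153 has 31 days: 32 − 31 = 1 left.
1 day into August 2153 → August 1, 2153.

August 1, 2153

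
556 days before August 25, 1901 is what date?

Counting back 556 days from August 25, 1901.
Going back 25 days from August 25, 1901 reaches the end of the previous month; 556 − 25 = 531 left.
July 1901 has 31 days: 531 − 31 = 500 left.
June 1901 has 30 days: 500 − 30 = 470 left.
May 1901 has 31 days: 470 − 31 = 439 left.
April 1901 has 30 days: 439 − 30 = 409 left.
March 1901 has 31 days: 409 − 31 = 378 left.
February 1901 has 28 days (1901 is not a leap year): 378 − 28 = 350 left.
January 1901 has 31 days: 350 − 31 = 319 left.
December 1900 has 31 days: 319 − 31 = 288 left.
November 1900 has 30 days: 288 − 30 = 258 left.
October 1900 has 31 days: 258 − 31 = 227 left.
September 1900 has 30 days: 227 − 30 = 197 left.
August 1900 has 31 days: 197 − 31 = 166 left.
July 1900 has 31 days: 166 − 31 = 135 left.
June 1900 has 30 days: 135 − 30 = 105 left.
May 1900 has 31 days: 105 − 31 = 74 left.
April 1900 has 30 days: 74 − 30 = 44 left.
March 1900 has 31 days: 44 − 31 = 13 left.
February 1900 has 28 days; 28 − 13 = 15 → February 15, 1900.

February 15, 1900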